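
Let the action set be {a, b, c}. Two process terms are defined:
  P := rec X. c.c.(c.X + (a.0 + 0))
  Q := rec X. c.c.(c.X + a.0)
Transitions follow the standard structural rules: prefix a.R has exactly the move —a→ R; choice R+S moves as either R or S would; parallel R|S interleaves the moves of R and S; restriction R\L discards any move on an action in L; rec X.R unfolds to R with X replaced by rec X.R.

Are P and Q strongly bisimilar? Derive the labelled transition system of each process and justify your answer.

LTS(P): 4 reachable states
  s0 = rec X. c.c.(c.X + (a.0 + 0)) has moves =c=> s1
  s1 = c.(c.(rec X. c.c.(c.X + (a.0 + 0))) + (a.0 + 0)) has moves =c=> s2
  s2 = c.(rec X. c.c.(c.X + (a.0 + 0))) + (a.0 + 0) has moves =a=> s3, =c=> s0
  s3 = 0 has moves deadlocked
LTS(Q): 4 reachable states
  t0 = rec X. c.c.(c.X + a.0) has moves =c=> t1
  t1 = c.(c.(rec X. c.c.(c.X + a.0)) + a.0) has moves =c=> t2
  t2 = c.(rec X. c.c.(c.X + a.0)) + a.0 has moves =a=> t3, =c=> t0
  t3 = 0 has moves deadlocked
Bisimilarity quotient blocks:
  B0 = {s0, t0}
  B1 = {s1, t1}
  B2 = {s2, t2}
  B3 = {s3, t3}
s0 ∈ B0, t0 ∈ B0 → same block

P ~ Q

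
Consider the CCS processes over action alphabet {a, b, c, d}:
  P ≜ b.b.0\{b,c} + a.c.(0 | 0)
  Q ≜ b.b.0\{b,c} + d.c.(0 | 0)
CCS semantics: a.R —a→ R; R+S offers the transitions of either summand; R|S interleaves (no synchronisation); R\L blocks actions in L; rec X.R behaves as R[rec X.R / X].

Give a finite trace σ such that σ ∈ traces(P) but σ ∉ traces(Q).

a

LTS(P): 5 reachable states
  p0 = b.b.0\{b,c} + a.c.(0 | 0) has moves =a=> p1, =b=> p2
  p1 = c.(0 | 0) has moves =c=> p3
  p2 = b.0\{b,c} has moves =b=> p4
  p3 = 0 | 0 has moves ·
  p4 = 0\{b,c} has moves ·
LTS(Q): 5 reachable states
  q0 = b.b.0\{b,c} + d.c.(0 | 0) has moves =b=> q1, =d=> q2
  q1 = b.0\{b,c} has moves =b=> q3
  q2 = c.(0 | 0) has moves =c=> q4
  q3 = 0\{b,c} has moves ·
  q4 = 0 | 0 has moves ·
Executing a from P (initial set {p0}):
  after a @ step 1: {p1}
  — P admits the full trace.
Executing a from Q (initial set {q0}):
  after a @ step 1: no successor for Q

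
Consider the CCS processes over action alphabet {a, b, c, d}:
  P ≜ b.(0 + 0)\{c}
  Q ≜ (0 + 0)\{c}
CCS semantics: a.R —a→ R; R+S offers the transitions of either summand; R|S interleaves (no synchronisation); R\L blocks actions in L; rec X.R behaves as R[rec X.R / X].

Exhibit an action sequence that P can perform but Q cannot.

b

Reachable graph of P (2 states):
  m0 = b.(0 + 0)\{c} :: --b--▸ m1
  m1 = (0 + 0)\{c} :: stopped
Reachable graph of Q (1 states):
  n0 = (0 + 0)\{c} :: stopped
Run σ = ⟨b⟩ on P: start {m0}
  after b @ step 1: {m1}
  — P admits the full trace.
Run σ = ⟨b⟩ on Q: start {n0}
  after b @ step 1: ∅  — Q cannot continue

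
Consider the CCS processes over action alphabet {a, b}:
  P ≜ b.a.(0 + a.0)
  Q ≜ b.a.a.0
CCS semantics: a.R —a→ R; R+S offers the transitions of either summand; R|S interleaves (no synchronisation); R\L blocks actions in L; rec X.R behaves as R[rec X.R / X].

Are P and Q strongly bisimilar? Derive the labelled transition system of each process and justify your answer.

P ~ Q

LTS(P): 4 reachable states
  p0 = b.a.(0 + a.0) | -b-> p1
  p1 = a.(0 + a.0) | -a-> p2
  p2 = 0 + a.0 | -a-> p3
  p3 = 0 | (no moves)
LTS(Q): 4 reachable states
  q0 = b.a.a.0 | -b-> q1
  q1 = a.a.0 | -a-> q2
  q2 = a.0 | -a-> q3
  q3 = 0 | (no moves)
Coarsest stable partition (strong bisimilarity classes):
  B0 = {p0, q0}
  B1 = {p1, q1}
  B2 = {p2, q2}
  B3 = {p3, q3}
p0 ∈ B0, q0 ∈ B0 → same block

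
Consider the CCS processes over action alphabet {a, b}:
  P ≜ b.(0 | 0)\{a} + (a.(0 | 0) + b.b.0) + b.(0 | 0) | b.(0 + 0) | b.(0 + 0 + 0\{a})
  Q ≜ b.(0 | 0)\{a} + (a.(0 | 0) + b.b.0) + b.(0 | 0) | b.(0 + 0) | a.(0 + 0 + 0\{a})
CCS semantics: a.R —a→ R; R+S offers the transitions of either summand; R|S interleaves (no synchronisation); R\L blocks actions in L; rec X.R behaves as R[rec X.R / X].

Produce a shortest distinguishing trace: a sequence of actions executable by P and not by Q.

P's transition system — 12 states:
  s0 = b.(0 | 0)\{a} + (a.(0 | 0) + b.b.0) + b.(0 | 0) | b.(0 + 0) | b.(0 + 0 + 0\{a}) | -a-> s1, -b-> s2, -b-> s3, -b-> s4, -b-> s5, -b-> s6
  s1 = 0 | 0 | ·
  s2 = (0 | 0)\{a} | ·
  s3 = 0 | 0 | b.(0 + 0) | b.(0 + 0 + 0\{a}) | -b-> s7, -b-> s8
  s4 = b.(0 | 0) | (0 + 0) | b.(0 + 0 + 0\{a}) | -b-> s7, -b-> s9
  s5 = b.(0 | 0) | b.(0 + 0) | (0 + 0 + 0\{a}) | -b-> s8, -b-> s9
  s6 = b.0 | -b-> s10
  s7 = 0 | 0 | (0 + 0) | b.(0 + 0 + 0\{a}) | -b-> s11
  s8 = 0 | 0 | b.(0 + 0) | (0 + 0 + 0\{a}) | -b-> s11
  s9 = b.(0 | 0) | (0 + 0) | (0 + 0 + 0\{a}) | -b-> s11
  s10 = 0 | ·
  s11 = 0 | 0 | (0 + 0) | (0 + 0 + 0\{a}) | ·
Q's transition system — 12 states:
  t0 = b.(0 | 0)\{a} + (a.(0 | 0) + b.b.0) + b.(0 | 0) | b.(0 + 0) | a.(0 + 0 + 0\{a}) | -a-> t1, -a-> t2, -b-> t3, -b-> t4, -b-> t5, -b-> t6
  t1 = 0 | 0 | ·
  t2 = b.(0 | 0) | b.(0 + 0) | (0 + 0 + 0\{a}) | -b-> t7, -b-> t8
  t3 = (0 | 0)\{a} | ·
  t4 = 0 | 0 | b.(0 + 0) | a.(0 + 0 + 0\{a}) | -a-> t7, -b-> t9
  t5 = b.(0 | 0) | (0 + 0) | a.(0 + 0 + 0\{a}) | -a-> t8, -b-> t9
  t6 = b.0 | -b-> t10
  t7 = 0 | 0 | b.(0 + 0) | (0 + 0 + 0\{a}) | -b-> t11
  t8 = b.(0 | 0) | (0 + 0) | (0 + 0 + 0\{a}) | -b-> t11
  t9 = 0 | 0 | (0 + 0) | a.(0 + 0 + 0\{a}) | -a-> t11
  t10 = 0 | ·
  t11 = 0 | 0 | (0 + 0) | (0 + 0 + 0\{a}) | ·
Executing bbb from P (initial set {s0}):
  [1] b ⇒ {s2, s3, s4, s5, s6}
  [2] b ⇒ {s10, s7, s8, s9}
  [3] b ⇒ {s11}
  ✓ P
Executing bbb from Q (initial set {t0}):
  [1] b ⇒ {t3, t4, t5, t6}
  [2] b ⇒ {t10, t9}
  [3] b ⇒ no successor for Q

bbb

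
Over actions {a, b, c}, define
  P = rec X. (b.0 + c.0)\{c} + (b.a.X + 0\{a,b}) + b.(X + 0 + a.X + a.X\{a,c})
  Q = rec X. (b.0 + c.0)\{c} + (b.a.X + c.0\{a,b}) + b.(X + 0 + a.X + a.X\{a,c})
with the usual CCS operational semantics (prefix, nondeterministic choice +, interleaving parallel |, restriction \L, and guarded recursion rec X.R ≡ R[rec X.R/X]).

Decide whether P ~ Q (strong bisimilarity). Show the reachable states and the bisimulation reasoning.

P's transition system — 8 states:
  s0 = rec X. (b.0 + c.0)\{c} + (b.a.X + 0\{a,b}) + b.(X + 0 + a.X + a.X\{a,c}) ⊢ -b-> s1, -b-> s2, -b-> s3
  s1 = (rec X. (b.0 + c.0)\{c} + (b.a.X + 0\{a,b}) + b.(X + 0 + a.X + a.X\{a,c})) + 0 + a.(rec X. (b.0 + c.0)\{c} + (b.a.X + 0\{a,b}) + b.(X + 0 + a.X + a.X\{a,c})) + a.(rec X. (b.0 + c.0)\{c} + (b.a.X + 0\{a,b}) + b.(X + 0 + a.X + a.X\{a,c}))\{a,c} ⊢ -a-> s0, -a-> s4, -b-> s1, -b-> s2, -b-> s3
  s2 = 0\{c} ⊢ stopped
  s3 = a.(rec X. (b.0 + c.0)\{c} + (b.a.X + 0\{a,b}) + b.(X + 0 + a.X + a.X\{a,c})) ⊢ -a-> s0
  s4 = (rec X. (b.0 + c.0)\{c} + (b.a.X + 0\{a,b}) + b.(X + 0 + a.X + a.X\{a,c}))\{a,c} ⊢ -b-> s5, -b-> s6, -b-> s7
  s5 = ((rec X. (b.0 + c.0)\{c} + (b.a.X + 0\{a,b}) + b.(X + 0 + a.X + a.X\{a,c})) + 0 + a.(rec X. (b.0 + c.0)\{c} + (b.a.X + 0\{a,b}) + b.(X + 0 + a.X + a.X\{a,c})) + a.(rec X. (b.0 + c.0)\{c} + (b.a.X + 0\{a,b}) + b.(X + 0 + a.X + a.X\{a,c}))\{a,c})\{a,c} ⊢ -b-> s5, -b-> s6, -b-> s7
  s6 = (a.(rec X. (b.0 + c.0)\{c} + (b.a.X + 0\{a,b}) + b.(X + 0 + a.X + a.X\{a,c})))\{a,c} ⊢ stopped
  s7 = 0\{c}\{a,c} ⊢ stopped
Q's transition system — 9 states:
  t0 = rec X. (b.0 + c.0)\{c} + (b.a.X + c.0\{a,b}) + b.(X + 0 + a.X + a.X\{a,c}) ⊢ -b-> t1, -b-> t2, -b-> t3, -c-> t4
  t1 = (rec X. (b.0 + c.0)\{c} + (b.a.X + c.0\{a,b}) + b.(X + 0 + a.X + a.X\{a,c})) + 0 + a.(rec X. (b.0 + c.0)\{c} + (b.a.X + c.0\{a,b}) + b.(X + 0 + a.X + a.X\{a,c})) + a.(rec X. (b.0 + c.0)\{c} + (b.a.X + c.0\{a,b}) + b.(X + 0 + a.X + a.X\{a,c}))\{a,c} ⊢ -a-> t0, -a-> t5, -b-> t1, -b-> t2, -b-> t3, -c-> t4
  t2 = 0\{c} ⊢ stopped
  t3 = a.(rec X. (b.0 + c.0)\{c} + (b.a.X + c.0\{a,b}) + b.(X + 0 + a.X + a.X\{a,c})) ⊢ -a-> t0
  t4 = 0\{a,b} ⊢ stopped
  t5 = (rec X. (b.0 + c.0)\{c} + (b.a.X + c.0\{a,b}) + b.(X + 0 + a.X + a.X\{a,c}))\{a,c} ⊢ -b-> t6, -b-> t7, -b-> t8
  t6 = ((rec X. (b.0 + c.0)\{c} + (b.a.X + c.0\{a,b}) + b.(X + 0 + a.X + a.X\{a,c})) + 0 + a.(rec X. (b.0 + c.0)\{c} + (b.a.X + c.0\{a,b}) + b.(X + 0 + a.X + a.X\{a,c})) + a.(rec X. (b.0 + c.0)\{c} + (b.a.X + c.0\{a,b}) + b.(X + 0 + a.X + a.X\{a,c}))\{a,c})\{a,c} ⊢ -b-> t6, -b-> t7, -b-> t8
  t7 = (a.(rec X. (b.0 + c.0)\{c} + (b.a.X + c.0\{a,b}) + b.(X + 0 + a.X + a.X\{a,c})))\{a,c} ⊢ stopped
  t8 = 0\{c}\{a,c} ⊢ stopped
Bisimilarity quotient blocks:
  B0 = {s0}
  B1 = {s2, s6, s7, t2, t4, t7, t8}
  B2 = {s1}
  B3 = {s4, s5, t5, t6}
  B4 = {s3}
  B5 = {t0}
  B6 = {t3}
  B7 = {t1}
s0 ∈ B0, t0 ∈ B5 → different blocks

NO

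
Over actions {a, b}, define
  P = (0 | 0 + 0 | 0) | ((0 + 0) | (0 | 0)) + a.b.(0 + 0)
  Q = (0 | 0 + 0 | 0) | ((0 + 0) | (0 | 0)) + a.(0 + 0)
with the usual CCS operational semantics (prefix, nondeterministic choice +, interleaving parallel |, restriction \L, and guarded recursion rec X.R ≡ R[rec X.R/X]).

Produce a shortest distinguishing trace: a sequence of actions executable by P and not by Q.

ab

LTS(P): 3 reachable states
  s0 = (0 | 0 + 0 | 0) | ((0 + 0) | (0 | 0)) + a.b.(0 + 0) | ··a··> s1
  s1 = b.(0 + 0) | ··b··> s2
  s2 = 0 + 0 | ∅
LTS(Q): 2 reachable states
  t0 = (0 | 0 + 0 | 0) | ((0 + 0) | (0 | 0)) + a.(0 + 0) | ··a··> t1
  t1 = 0 + 0 | ∅
Executing ab from P (initial set {s0}):
  step 1 (a): {s1}
  step 2 (b): {s2}
  ✓ P
Executing ab from Q (initial set {t0}):
  step 1 (a): {t1}
  step 2 (b): ∅  — Q cannot continue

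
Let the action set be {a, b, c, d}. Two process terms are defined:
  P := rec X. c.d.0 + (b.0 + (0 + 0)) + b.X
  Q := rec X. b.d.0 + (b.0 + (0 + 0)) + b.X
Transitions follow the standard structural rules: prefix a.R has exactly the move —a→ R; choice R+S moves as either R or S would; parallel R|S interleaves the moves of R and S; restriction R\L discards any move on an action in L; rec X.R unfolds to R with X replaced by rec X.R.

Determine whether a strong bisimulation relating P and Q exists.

P ≁ Q

P's transition system — 3 states:
  m0 = rec X. c.d.0 + (b.0 + (0 + 0)) + b.X → ··b··> m0, ··b··> m1, ··c··> m2
  m1 = 0 → deadlocked
  m2 = d.0 → ··d··> m1
Q's transition system — 3 states:
  n0 = rec X. b.d.0 + (b.0 + (0 + 0)) + b.X → ··b··> n0, ··b··> n1, ··b··> n2
  n1 = 0 → deadlocked
  n2 = d.0 → ··d··> n1
Coarsest stable partition (strong bisimilarity classes):
  B0 = {m0}
  B1 = {m1, n1}
  B2 = {m2, n2}
  B3 = {n0}
m0 ∈ B0, n0 ∈ B3 → different blocks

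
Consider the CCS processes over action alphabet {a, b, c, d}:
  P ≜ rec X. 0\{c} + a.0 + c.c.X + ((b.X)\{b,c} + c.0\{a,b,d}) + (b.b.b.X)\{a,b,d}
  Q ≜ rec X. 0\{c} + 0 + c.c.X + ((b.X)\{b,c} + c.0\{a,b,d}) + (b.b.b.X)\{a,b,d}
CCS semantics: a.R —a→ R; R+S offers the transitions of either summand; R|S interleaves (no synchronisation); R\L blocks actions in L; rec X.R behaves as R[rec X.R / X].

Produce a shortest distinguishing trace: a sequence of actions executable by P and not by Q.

a

Reachable graph of P (4 states):
  u0 = rec X. 0\{c} + a.0 + c.c.X + ((b.X)\{b,c} + c.0\{a,b,d}) + (b.b.b.X)\{a,b,d} → ··a··> u1, ··c··> u2, ··c··> u3
  u1 = 0 → (no moves)
  u2 = 0\{a,b,d} → (no moves)
  u3 = c.(rec X. 0\{c} + a.0 + c.c.X + ((b.X)\{b,c} + c.0\{a,b,d}) + (b.b.b.X)\{a,b,d}) → ··c··> u0
Reachable graph of Q (3 states):
  v0 = rec X. 0\{c} + 0 + c.c.X + ((b.X)\{b,c} + c.0\{a,b,d}) + (b.b.b.X)\{a,b,d} → ··c··> v1, ··c··> v2
  v1 = 0\{a,b,d} → (no moves)
  v2 = c.(rec X. 0\{c} + 0 + c.c.X + ((b.X)\{b,c} + c.0\{a,b,d}) + (b.b.b.X)\{a,b,d}) → ··c··> v0
Executing a from P (initial set {u0}):
  step 1 (a): {u1}
  ✓ P
Executing a from Q (initial set {v0}):
  step 1 (a): no successor for Q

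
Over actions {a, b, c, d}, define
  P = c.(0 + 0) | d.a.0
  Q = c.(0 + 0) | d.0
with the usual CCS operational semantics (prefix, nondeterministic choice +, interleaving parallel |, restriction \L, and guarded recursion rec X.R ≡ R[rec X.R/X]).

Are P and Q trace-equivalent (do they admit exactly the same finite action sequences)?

traces(P) ≠ traces(Q) — witness ⟨da⟩

Reachable graph of P (6 states):
  s0 = c.(0 + 0) | d.a.0 :: ··c··> s1, ··d··> s2
  s1 = (0 + 0) | d.a.0 :: ··d··> s3
  s2 = c.(0 + 0) | a.0 :: ··a··> s4, ··c··> s3
  s3 = (0 + 0) | a.0 :: ··a··> s5
  s4 = c.(0 + 0) | 0 :: ··c··> s5
  s5 = (0 + 0) | 0 :: ∅
Reachable graph of Q (4 states):
  t0 = c.(0 + 0) | d.0 :: ··c··> t1, ··d··> t2
  t1 = (0 + 0) | d.0 :: ··d··> t3
  t2 = c.(0 + 0) | 0 :: ··c··> t3
  t3 = (0 + 0) | 0 :: ∅
Run σ = ⟨da⟩ on P: start {s0}
  after d @ step 1: {s2}
  after a @ step 2: {s4}
  — P admits the full trace.
Run σ = ⟨da⟩ on Q: start {t0}
  after d @ step 1: {t2}
  after a @ step 2: ∅ (Q stuck)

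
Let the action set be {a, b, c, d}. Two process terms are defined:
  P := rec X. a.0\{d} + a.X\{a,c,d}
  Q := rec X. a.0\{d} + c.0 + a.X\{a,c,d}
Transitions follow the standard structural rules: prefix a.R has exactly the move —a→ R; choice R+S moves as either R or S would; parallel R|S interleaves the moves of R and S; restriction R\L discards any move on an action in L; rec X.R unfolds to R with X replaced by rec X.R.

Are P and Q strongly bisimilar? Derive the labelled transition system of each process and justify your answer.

not bisimilar

P's transition system — 3 states:
  m0 = rec X. a.0\{d} + a.X\{a,c,d} → —a→ m1, —a→ m2
  m1 = (rec X. a.0\{d} + a.X\{a,c,d})\{a,c,d} → (no moves)
  m2 = 0\{d} → (no moves)
Q's transition system — 4 states:
  n0 = rec X. a.0\{d} + c.0 + a.X\{a,c,d} → —a→ n1, —a→ n2, —c→ n3
  n1 = (rec X. a.0\{d} + c.0 + a.X\{a,c,d})\{a,c,d} → (no moves)
  n2 = 0\{d} → (no moves)
  n3 = 0 → (no moves)
Partition-refinement fixed point:
  B0 = {m0}
  B1 = {m1, m2, n1, n2, n3}
  B2 = {n0}
m0 ∈ B0, n0 ∈ B2 → different blocks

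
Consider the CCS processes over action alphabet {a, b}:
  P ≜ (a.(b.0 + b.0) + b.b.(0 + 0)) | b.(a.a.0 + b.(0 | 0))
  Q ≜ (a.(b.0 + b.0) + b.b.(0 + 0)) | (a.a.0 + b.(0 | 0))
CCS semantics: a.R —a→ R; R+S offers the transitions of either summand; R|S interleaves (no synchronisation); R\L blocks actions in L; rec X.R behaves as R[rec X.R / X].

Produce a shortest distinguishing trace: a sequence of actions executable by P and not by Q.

Reachable graph of P (25 states):
  p0 = (a.(b.0 + b.0) + b.b.(0 + 0)) | b.(a.a.0 + b.(0 | 0)) ⊢ --a--▸ p1, --b--▸ p2, --b--▸ p3
  p1 = (b.0 + b.0) | b.(a.a.0 + b.(0 | 0)) ⊢ --b--▸ p4, --b--▸ p5
  p2 = (a.(b.0 + b.0) + b.b.(0 + 0)) | (a.a.0 + b.(0 | 0)) ⊢ --a--▸ p4, --a--▸ p6, --b--▸ p7, --b--▸ p8
  p3 = b.(0 + 0) | b.(a.a.0 + b.(0 | 0)) ⊢ --b--▸ p8, --b--▸ p9
  p4 = (b.0 + b.0) | (a.a.0 + b.(0 | 0)) ⊢ --a--▸ p10, --b--▸ p11, --b--▸ p12
  p5 = 0 | b.(a.a.0 + b.(0 | 0)) ⊢ --b--▸ p12
  p6 = (a.(b.0 + b.0) + b.b.(0 + 0)) | a.0 ⊢ --a--▸ p10, --a--▸ p13, --b--▸ p14
  p7 = (a.(b.0 + b.0) + b.b.(0 + 0)) | (0 | 0) ⊢ --a--▸ p11, --b--▸ p15
  p8 = b.(0 + 0) | (a.a.0 + b.(0 | 0)) ⊢ --a--▸ p14, --b--▸ p15, --b--▸ p16
  p9 = (0 + 0) | b.(a.a.0 + b.(0 | 0)) ⊢ --b--▸ p16
  p10 = (b.0 + b.0) | a.0 ⊢ --a--▸ p17, --b--▸ p18
  p11 = (b.0 + b.0) | (0 | 0) ⊢ --b--▸ p19
  p12 = 0 | (a.a.0 + b.(0 | 0)) ⊢ --a--▸ p18, --b--▸ p19
  p13 = (a.(b.0 + b.0) + b.b.(0 + 0)) | 0 ⊢ --a--▸ p17, --b--▸ p20
  p14 = b.(0 + 0) | a.0 ⊢ --a--▸ p20, --b--▸ p21
  p15 = b.(0 + 0) | (0 | 0) ⊢ --b--▸ p22
  p16 = (0 + 0) | (a.a.0 + b.(0 | 0)) ⊢ --a--▸ p21, --b--▸ p22
  p17 = (b.0 + b.0) | 0 ⊢ --b--▸ p23
  p18 = 0 | a.0 ⊢ --a--▸ p23
  p19 = 0 | (0 | 0) ⊢ (no moves)
  p20 = b.(0 + 0) | 0 ⊢ --b--▸ p24
  p21 = (0 + 0) | a.0 ⊢ --a--▸ p24
  p22 = (0 + 0) | (0 | 0) ⊢ (no moves)
  p23 = 0 | 0 ⊢ (no moves)
  p24 = (0 + 0) | 0 ⊢ (no moves)
Reachable graph of Q (20 states):
  q0 = (a.(b.0 + b.0) + b.b.(0 + 0)) | (a.a.0 + b.(0 | 0)) ⊢ --a--▸ q1, --a--▸ q2, --b--▸ q3, --b--▸ q4
  q1 = (a.(b.0 + b.0) + b.b.(0 + 0)) | a.0 ⊢ --a--▸ q5, --a--▸ q6, --b--▸ q7
  q2 = (b.0 + b.0) | (a.a.0 + b.(0 | 0)) ⊢ --a--▸ q6, --b--▸ q8, --b--▸ q9
  q3 = (a.(b.0 + b.0) + b.b.(0 + 0)) | (0 | 0) ⊢ --a--▸ q8, --b--▸ q10
  q4 = b.(0 + 0) | (a.a.0 + b.(0 | 0)) ⊢ --a--▸ q7, --b--▸ q10, --b--▸ q11
  q5 = (a.(b.0 + b.0) + b.b.(0 + 0)) | 0 ⊢ --a--▸ q12, --b--▸ q13
  q6 = (b.0 + b.0) | a.0 ⊢ --a--▸ q12, --b--▸ q14
  q7 = b.(0 + 0) | a.0 ⊢ --a--▸ q13, --b--▸ q15
  q8 = (b.0 + b.0) | (0 | 0) ⊢ --b--▸ q16
  q9 = 0 | (a.a.0 + b.(0 | 0)) ⊢ --a--▸ q14, --b--▸ q16
  q10 = b.(0 + 0) | (0 | 0) ⊢ --b--▸ q17
  q11 = (0 + 0) | (a.a.0 + b.(0 | 0)) ⊢ --a--▸ q15, --b--▸ q17
  q12 = (b.0 + b.0) | 0 ⊢ --b--▸ q18
  q13 = b.(0 + 0) | 0 ⊢ --b--▸ q19
  q14 = 0 | a.0 ⊢ --a--▸ q18
  q15 = (0 + 0) | a.0 ⊢ --a--▸ q19
  q16 = 0 | (0 | 0) ⊢ (no moves)
  q17 = (0 + 0) | (0 | 0) ⊢ (no moves)
  q18 = 0 | 0 ⊢ (no moves)
  q19 = (0 + 0) | 0 ⊢ (no moves)
Executing abbb from P (initial set {p0}):
  step 1 (a): {p1}
  step 2 (b): {p4, p5}
  step 3 (b): {p11, p12}
  step 4 (b): {p19}
  P completes σ.
Executing abbb from Q (initial set {q0}):
  step 1 (a): {q1, q2}
  step 2 (b): {q7, q8, q9}
  step 3 (b): {q15, q16}
  step 4 (b): ∅ (Q stuck)

abbb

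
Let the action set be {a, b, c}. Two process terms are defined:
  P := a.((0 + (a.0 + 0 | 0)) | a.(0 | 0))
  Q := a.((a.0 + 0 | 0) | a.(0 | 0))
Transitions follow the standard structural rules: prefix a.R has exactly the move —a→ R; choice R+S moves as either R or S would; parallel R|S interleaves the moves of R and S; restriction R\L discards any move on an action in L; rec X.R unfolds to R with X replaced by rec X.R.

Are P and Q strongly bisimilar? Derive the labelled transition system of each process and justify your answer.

LTS(P): 5 reachable states
  s0 = a.((0 + (a.0 + 0 | 0)) | a.(0 | 0)) has moves -a-> s1
  s1 = (0 + (a.0 + 0 | 0)) | a.(0 | 0) has moves -a-> s2, -a-> s3
  s2 = (0 + (a.0 + 0 | 0)) | (0 | 0) has moves -a-> s4
  s3 = 0 | a.(0 | 0) has moves -a-> s4
  s4 = 0 | (0 | 0) has moves ∅
LTS(Q): 5 reachable states
  t0 = a.((a.0 + 0 | 0) | a.(0 | 0)) has moves -a-> t1
  t1 = (a.0 + 0 | 0) | a.(0 | 0) has moves -a-> t2, -a-> t3
  t2 = (a.0 + 0 | 0) | (0 | 0) has moves -a-> t4
  t3 = 0 | a.(0 | 0) has moves -a-> t4
  t4 = 0 | (0 | 0) has moves ∅
Partition-refinement fixed point:
  B0 = {s0, t0}
  B1 = {s1, t1}
  B2 = {s2, s3, t2, t3}
  B3 = {s4, t4}
s0 ∈ B0, t0 ∈ B0 → same block

P ~ Q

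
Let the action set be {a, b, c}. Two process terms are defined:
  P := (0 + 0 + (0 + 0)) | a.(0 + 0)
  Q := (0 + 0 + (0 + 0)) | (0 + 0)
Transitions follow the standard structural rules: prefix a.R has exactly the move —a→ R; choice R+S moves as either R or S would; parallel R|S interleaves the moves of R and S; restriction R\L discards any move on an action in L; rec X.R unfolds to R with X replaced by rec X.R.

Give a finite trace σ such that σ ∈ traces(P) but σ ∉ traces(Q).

Reachable graph of P (2 states):
  s0 = (0 + 0 + (0 + 0)) | a.(0 + 0) | -a-> s1
  s1 = (0 + 0 + (0 + 0)) | (0 + 0) | stopped
Reachable graph of Q (1 states):
  t0 = (0 + 0 + (0 + 0)) | (0 + 0) | stopped
Trace ⟨a⟩ through P, begin at {s0}:
  [1] a ⇒ {s1}
  ✓ P
Trace ⟨a⟩ through Q, begin at {t0}:
  [1] a ⇒ ∅  — Q cannot continue

a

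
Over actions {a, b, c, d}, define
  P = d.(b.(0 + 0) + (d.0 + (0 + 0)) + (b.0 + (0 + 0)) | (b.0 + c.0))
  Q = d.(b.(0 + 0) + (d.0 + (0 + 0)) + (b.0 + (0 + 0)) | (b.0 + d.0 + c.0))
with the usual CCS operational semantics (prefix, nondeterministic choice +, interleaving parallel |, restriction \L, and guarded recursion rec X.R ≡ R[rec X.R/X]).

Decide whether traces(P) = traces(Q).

trace-distinct — witness ⟨dbd⟩

Reachable graph of P (7 states):
  u0 = d.(b.(0 + 0) + (d.0 + (0 + 0)) + (b.0 + (0 + 0)) | (b.0 + c.0)) ⊢ ··d··> u1
  u1 = b.(0 + 0) + (d.0 + (0 + 0)) + (b.0 + (0 + 0)) | (b.0 + c.0) ⊢ ··b··> u2, ··b··> u3, ··b··> u4, ··c··> u2, ··d··> u5
  u2 = (b.0 + (0 + 0)) | 0 ⊢ ··b··> u6
  u3 = 0 + 0 ⊢ ·
  u4 = 0 | (b.0 + c.0) ⊢ ··b··> u6, ··c··> u6
  u5 = 0 ⊢ ·
  u6 = 0 | 0 ⊢ ·
Reachable graph of Q (7 states):
  v0 = d.(b.(0 + 0) + (d.0 + (0 + 0)) + (b.0 + (0 + 0)) | (b.0 + d.0 + c.0)) ⊢ ··d··> v1
  v1 = b.(0 + 0) + (d.0 + (0 + 0)) + (b.0 + (0 + 0)) | (b.0 + d.0 + c.0) ⊢ ··b··> v2, ··b··> v3, ··b··> v4, ··c··> v2, ··d··> v2, ··d··> v5
  v2 = (b.0 + (0 + 0)) | 0 ⊢ ··b··> v6
  v3 = 0 + 0 ⊢ ·
  v4 = 0 | (b.0 + d.0 + c.0) ⊢ ··b··> v6, ··c··> v6, ··d··> v6
  v5 = 0 ⊢ ·
  v6 = 0 | 0 ⊢ ·
Executing dbd from Q (initial set {v0}):
  [1] d ⇒ {v1}
  [2] b ⇒ {v2, v3, v4}
  [3] d ⇒ {v6}
  ✓ Q
Executing dbd from P (initial set {u0}):
  [1] d ⇒ {u1}
  [2] b ⇒ {u2, u3, u4}
  [3] d ⇒ ∅  — P cannot continue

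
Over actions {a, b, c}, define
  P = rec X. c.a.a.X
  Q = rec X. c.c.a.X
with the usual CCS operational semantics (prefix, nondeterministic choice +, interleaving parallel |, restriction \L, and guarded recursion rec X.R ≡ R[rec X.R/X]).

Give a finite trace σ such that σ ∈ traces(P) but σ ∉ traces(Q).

ca

Reachable graph of P (3 states):
  p0 = rec X. c.a.a.X | --c--▸ p1
  p1 = a.a.(rec X. c.a.a.X) | --a--▸ p2
  p2 = a.(rec X. c.a.a.X) | --a--▸ p0
Reachable graph of Q (3 states):
  q0 = rec X. c.c.a.X | --c--▸ q1
  q1 = c.a.(rec X. c.c.a.X) | --c--▸ q2
  q2 = a.(rec X. c.c.a.X) | --a--▸ q0
Trace ⟨ca⟩ through P, begin at {p0}:
  after c @ step 1: {p1}
  after a @ step 2: {p2}
  ✓ P
Trace ⟨ca⟩ through Q, begin at {q0}:
  after c @ step 1: {q1}
  after a @ step 2: ∅ (Q stuck)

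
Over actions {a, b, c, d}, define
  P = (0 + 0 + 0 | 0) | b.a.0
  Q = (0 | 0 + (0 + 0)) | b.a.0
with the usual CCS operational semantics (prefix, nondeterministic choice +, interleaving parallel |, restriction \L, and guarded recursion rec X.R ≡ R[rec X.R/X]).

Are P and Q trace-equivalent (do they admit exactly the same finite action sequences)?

trace-equivalent

P's transition system — 3 states:
  p0 = (0 + 0 + 0 | 0) | b.a.0 ⊢ —b→ p1
  p1 = (0 + 0 + 0 | 0) | a.0 ⊢ —a→ p2
  p2 = (0 + 0 + 0 | 0) | 0 ⊢ ∅
Q's transition system — 3 states:
  q0 = (0 | 0 + (0 + 0)) | b.a.0 ⊢ —b→ q1
  q1 = (0 | 0 + (0 + 0)) | a.0 ⊢ —a→ q2
  q2 = (0 | 0 + (0 + 0)) | 0 ⊢ ∅
Bisimilarity quotient blocks:
  B0 = {p0, q0}
  B1 = {p1, q1}
  B2 = {p2, q2}
p0 ∈ B0, q0 ∈ B0 → same block
Bisimilar ⇒ trace-equivalent.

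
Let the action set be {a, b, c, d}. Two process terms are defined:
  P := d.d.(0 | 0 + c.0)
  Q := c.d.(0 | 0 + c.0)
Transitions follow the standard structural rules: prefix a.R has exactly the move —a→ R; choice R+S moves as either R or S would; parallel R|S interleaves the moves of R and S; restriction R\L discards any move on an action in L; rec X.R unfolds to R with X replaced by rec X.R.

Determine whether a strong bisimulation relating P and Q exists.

not bisimilar

LTS(P): 4 reachable states
  u0 = d.d.(0 | 0 + c.0) :: --d--▸ u1
  u1 = d.(0 | 0 + c.0) :: --d--▸ u2
  u2 = 0 | 0 + c.0 :: --c--▸ u3
  u3 = 0 :: deadlocked
LTS(Q): 4 reachable states
  v0 = c.d.(0 | 0 + c.0) :: --c--▸ v1
  v1 = d.(0 | 0 + c.0) :: --d--▸ v2
  v2 = 0 | 0 + c.0 :: --c--▸ v3
  v3 = 0 :: deadlocked
Bisimilarity quotient blocks:
  B0 = {u0}
  B1 = {u1, v1}
  B2 = {u2, v2}
  B3 = {u3, v3}
  B4 = {v0}
u0 ∈ B0, v0 ∈ B4 → different blocks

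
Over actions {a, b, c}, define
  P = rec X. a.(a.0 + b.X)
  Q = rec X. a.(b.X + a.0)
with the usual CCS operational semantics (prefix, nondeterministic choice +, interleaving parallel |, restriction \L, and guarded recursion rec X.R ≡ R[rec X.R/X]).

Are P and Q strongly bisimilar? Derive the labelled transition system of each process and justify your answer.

P ~ Q

LTS(P): 3 reachable states
  s0 = rec X. a.(a.0 + b.X) :: —a→ s1
  s1 = a.0 + b.(rec X. a.(a.0 + b.X)) :: —a→ s2, —b→ s0
  s2 = 0 :: deadlocked
LTS(Q): 3 reachable states
  t0 = rec X. a.(b.X + a.0) :: —a→ t1
  t1 = b.(rec X. a.(b.X + a.0)) + a.0 :: —a→ t2, —b→ t0
  t2 = 0 :: deadlocked
Coarsest stable partition (strong bisimilarity classes):
  B0 = {s0, t0}
  B1 = {s1, t1}
  B2 = {s2, t2}
s0 ∈ B0, t0 ∈ B0 → same block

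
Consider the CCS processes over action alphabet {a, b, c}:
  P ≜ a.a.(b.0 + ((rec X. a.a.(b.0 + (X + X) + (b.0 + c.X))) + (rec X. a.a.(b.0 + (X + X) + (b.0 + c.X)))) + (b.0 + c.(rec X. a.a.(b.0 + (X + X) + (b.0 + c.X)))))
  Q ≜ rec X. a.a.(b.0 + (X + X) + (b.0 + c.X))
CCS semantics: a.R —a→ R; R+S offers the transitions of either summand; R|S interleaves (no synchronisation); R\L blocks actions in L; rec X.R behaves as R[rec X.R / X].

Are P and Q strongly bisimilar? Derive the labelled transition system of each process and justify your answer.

Reachable graph of P (5 states):
  p0 = a.a.(b.0 + ((rec X. a.a.(b.0 + (X + X) + (b.0 + c.X))) + (rec X. a.a.(b.0 + (X + X) + (b.0 + c.X)))) + (b.0 + c.(rec X. a.a.(b.0 + (X + X) + (b.0 + c.X))))) | =a=> p1
  p1 = a.(b.0 + ((rec X. a.a.(b.0 + (X + X) + (b.0 + c.X))) + (rec X. a.a.(b.0 + (X + X) + (b.0 + c.X)))) + (b.0 + c.(rec X. a.a.(b.0 + (X + X) + (b.0 + c.X))))) | =a=> p2
  p2 = b.0 + ((rec X. a.a.(b.0 + (X + X) + (b.0 + c.X))) + (rec X. a.a.(b.0 + (X + X) + (b.0 + c.X)))) + (b.0 + c.(rec X. a.a.(b.0 + (X + X) + (b.0 + c.X)))) | =a=> p1, =b=> p3, =c=> p4
  p3 = 0 | (no moves)
  p4 = rec X. a.a.(b.0 + (X + X) + (b.0 + c.X)) | =a=> p1
Reachable graph of Q (4 states):
  q0 = rec X. a.a.(b.0 + (X + X) + (b.0 + c.X)) | =a=> q1
  q1 = a.(b.0 + ((rec X. a.a.(b.0 + (X + X) + (b.0 + c.X))) + (rec X. a.a.(b.0 + (X + X) + (b.0 + c.X)))) + (b.0 + c.(rec X. a.a.(b.0 + (X + X) + (b.0 + c.X))))) | =a=> q2
  q2 = b.0 + ((rec X. a.a.(b.0 + (X + X) + (b.0 + c.X))) + (rec X. a.a.(b.0 + (X + X) + (b.0 + c.X)))) + (b.0 + c.(rec X. a.a.(b.0 + (X + X) + (b.0 + c.X)))) | =a=> q1, =b=> q3, =c=> q0
  q3 = 0 | (no moves)
Coarsest stable partition (strong bisimilarity classes):
  B0 = {p0, p4, q0}
  B1 = {p1, q1}
  B2 = {p2, q2}
  B3 = {p3, q3}
p0 ∈ B0, q0 ∈ B0 → same block

P ~ Q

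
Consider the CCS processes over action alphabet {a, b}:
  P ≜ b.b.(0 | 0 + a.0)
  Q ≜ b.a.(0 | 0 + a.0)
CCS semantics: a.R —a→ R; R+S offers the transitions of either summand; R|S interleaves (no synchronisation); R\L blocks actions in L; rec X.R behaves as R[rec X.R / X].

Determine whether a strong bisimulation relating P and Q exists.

P ≁ Q

Reachable graph of P (4 states):
  s0 = b.b.(0 | 0 + a.0) → -b-> s1
  s1 = b.(0 | 0 + a.0) → -b-> s2
  s2 = 0 | 0 + a.0 → -a-> s3
  s3 = 0 → (no moves)
Reachable graph of Q (4 states):
  t0 = b.a.(0 | 0 + a.0) → -b-> t1
  t1 = a.(0 | 0 + a.0) → -a-> t2
  t2 = 0 | 0 + a.0 → -a-> t3
  t3 = 0 → (no moves)
Coarsest stable partition (strong bisimilarity classes):
  B0 = {s0}
  B1 = {s1}
  B2 = {s2, t2}
  B3 = {s3, t3}
  B4 = {t0}
  B5 = {t1}
s0 ∈ B0, t0 ∈ B4 → different blocks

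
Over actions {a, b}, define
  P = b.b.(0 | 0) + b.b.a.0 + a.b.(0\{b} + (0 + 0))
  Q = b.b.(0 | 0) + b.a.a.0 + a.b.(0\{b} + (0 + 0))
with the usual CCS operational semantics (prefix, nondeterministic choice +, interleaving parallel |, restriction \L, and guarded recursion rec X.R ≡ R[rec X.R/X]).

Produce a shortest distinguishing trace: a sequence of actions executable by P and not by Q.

bba

LTS(P): 8 reachable states
  m0 = b.b.(0 | 0) + b.b.a.0 + a.b.(0\{b} + (0 + 0)) ⊢ ··a··> m1, ··b··> m2, ··b··> m3
  m1 = b.(0\{b} + (0 + 0)) ⊢ ··b··> m4
  m2 = b.(0 | 0) ⊢ ··b··> m5
  m3 = b.a.0 ⊢ ··b··> m6
  m4 = 0\{b} + (0 + 0) ⊢ ∅
  m5 = 0 | 0 ⊢ ∅
  m6 = a.0 ⊢ ··a··> m7
  m7 = 0 ⊢ ∅
LTS(Q): 8 reachable states
  n0 = b.b.(0 | 0) + b.a.a.0 + a.b.(0\{b} + (0 + 0)) ⊢ ··a··> n1, ··b··> n2, ··b··> n3
  n1 = b.(0\{b} + (0 + 0)) ⊢ ··b··> n4
  n2 = a.a.0 ⊢ ··a··> n5
  n3 = b.(0 | 0) ⊢ ··b··> n6
  n4 = 0\{b} + (0 + 0) ⊢ ∅
  n5 = a.0 ⊢ ··a··> n7
  n6 = 0 | 0 ⊢ ∅
  n7 = 0 ⊢ ∅
Executing bba from P (initial set {m0}):
  step 1 (b): {m2, m3}
  step 2 (b): {m5, m6}
  step 3 (a): {m7}
  ✓ P
Executing bba from Q (initial set {n0}):
  step 1 (b): {n2, n3}
  step 2 (b): {n6}
  step 3 (a): ∅ (Q stuck)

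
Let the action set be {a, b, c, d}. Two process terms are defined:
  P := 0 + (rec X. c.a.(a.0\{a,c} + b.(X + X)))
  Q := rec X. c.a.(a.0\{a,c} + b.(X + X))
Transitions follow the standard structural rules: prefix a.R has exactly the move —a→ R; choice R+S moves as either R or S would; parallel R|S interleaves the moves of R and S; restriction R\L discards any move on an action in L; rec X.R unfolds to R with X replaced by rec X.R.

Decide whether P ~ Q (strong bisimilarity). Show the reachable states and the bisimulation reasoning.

Reachable graph of P (5 states):
  m0 = 0 + (rec X. c.a.(a.0\{a,c} + b.(X + X))) | =c=> m1
  m1 = a.(a.0\{a,c} + b.((rec X. c.a.(a.0\{a,c} + b.(X + X))) + (rec X. c.a.(a.0\{a,c} + b.(X + X))))) | =a=> m2
  m2 = a.0\{a,c} + b.((rec X. c.a.(a.0\{a,c} + b.(X + X))) + (rec X. c.a.(a.0\{a,c} + b.(X + X)))) | =a=> m3, =b=> m4
  m3 = 0\{a,c} | deadlocked
  m4 = (rec X. c.a.(a.0\{a,c} + b.(X + X))) + (rec X. c.a.(a.0\{a,c} + b.(X + X))) | =c=> m1
Reachable graph of Q (5 states):
  n0 = rec X. c.a.(a.0\{a,c} + b.(X + X)) | =c=> n1
  n1 = a.(a.0\{a,c} + b.((rec X. c.a.(a.0\{a,c} + b.(X + X))) + (rec X. c.a.(a.0\{a,c} + b.(X + X))))) | =a=> n2
  n2 = a.0\{a,c} + b.((rec X. c.a.(a.0\{a,c} + b.(X + X))) + (rec X. c.a.(a.0\{a,c} + b.(X + X)))) | =a=> n3, =b=> n4
  n3 = 0\{a,c} | deadlocked
  n4 = (rec X. c.a.(a.0\{a,c} + b.(X + X))) + (rec X. c.a.(a.0\{a,c} + b.(X + X))) | =c=> n1
Partition-refinement fixed point:
  B0 = {m0, m4, n0, n4}
  B1 = {m1, n1}
  B2 = {m2, n2}
  B3 = {m3, n3}
m0 ∈ B0, n0 ∈ B0 → same block

YES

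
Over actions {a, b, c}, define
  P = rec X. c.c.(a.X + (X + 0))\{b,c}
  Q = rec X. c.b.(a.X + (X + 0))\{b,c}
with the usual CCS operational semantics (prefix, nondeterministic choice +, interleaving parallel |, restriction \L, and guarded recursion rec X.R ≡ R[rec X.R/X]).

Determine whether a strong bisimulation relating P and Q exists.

Reachable graph of P (4 states):
  m0 = rec X. c.c.(a.X + (X + 0))\{b,c} :: -c-> m1
  m1 = c.(a.(rec X. c.c.(a.X + (X + 0))\{b,c}) + ((rec X. c.c.(a.X + (X + 0))\{b,c}) + 0))\{b,c} :: -c-> m2
  m2 = (a.(rec X. c.c.(a.X + (X + 0))\{b,c}) + ((rec X. c.c.(a.X + (X + 0))\{b,c}) + 0))\{b,c} :: -a-> m3
  m3 = (rec X. c.c.(a.X + (X + 0))\{b,c})\{b,c} :: ∅
Reachable graph of Q (4 states):
  n0 = rec X. c.b.(a.X + (X + 0))\{b,c} :: -c-> n1
  n1 = b.(a.(rec X. c.b.(a.X + (X + 0))\{b,c}) + ((rec X. c.b.(a.X + (X + 0))\{b,c}) + 0))\{b,c} :: -b-> n2
  n2 = (a.(rec X. c.b.(a.X + (X + 0))\{b,c}) + ((rec X. c.b.(a.X + (X + 0))\{b,c}) + 0))\{b,c} :: -a-> n3
  n3 = (rec X. c.b.(a.X + (X + 0))\{b,c})\{b,c} :: ∅
Partition-refinement fixed point:
  B0 = {m0}
  B1 = {m1}
  B2 = {m2, n2}
  B3 = {m3, n3}
  B4 = {n0}
  B5 = {n1}
m0 ∈ B0, n0 ∈ B4 → different blocks

P ≁ Q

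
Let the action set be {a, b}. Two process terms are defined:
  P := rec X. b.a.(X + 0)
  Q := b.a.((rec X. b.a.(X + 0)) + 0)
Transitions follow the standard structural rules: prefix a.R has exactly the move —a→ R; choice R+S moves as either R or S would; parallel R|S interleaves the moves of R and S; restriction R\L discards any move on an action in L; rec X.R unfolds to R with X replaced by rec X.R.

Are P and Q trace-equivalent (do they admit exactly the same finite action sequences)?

traces(P) = traces(Q)

P's transition system — 3 states:
  p0 = rec X. b.a.(X + 0) → ··b··> p1
  p1 = a.((rec X. b.a.(X + 0)) + 0) → ··a··> p2
  p2 = (rec X. b.a.(X + 0)) + 0 → ··b··> p1
Q's transition system — 3 states:
  q0 = b.a.((rec X. b.a.(X + 0)) + 0) → ··b··> q1
  q1 = a.((rec X. b.a.(X + 0)) + 0) → ··a··> q2
  q2 = (rec X. b.a.(X + 0)) + 0 → ··b··> q1
Coarsest stable partition (strong bisimilarity classes):
  B0 = {p0, p2, q0, q2}
  B1 = {p1, q1}
p0 ∈ B0, q0 ∈ B0 → same block
Bisimilar ⇒ trace-equivalent.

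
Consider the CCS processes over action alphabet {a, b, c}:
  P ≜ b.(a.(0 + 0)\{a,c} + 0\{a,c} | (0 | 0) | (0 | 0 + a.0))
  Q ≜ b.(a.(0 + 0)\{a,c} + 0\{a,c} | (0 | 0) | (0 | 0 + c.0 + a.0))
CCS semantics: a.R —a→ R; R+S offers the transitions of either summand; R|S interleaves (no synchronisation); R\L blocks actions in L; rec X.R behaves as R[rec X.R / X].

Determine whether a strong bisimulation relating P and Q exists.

not bisimilar

P's transition system — 4 states:
  p0 = b.(a.(0 + 0)\{a,c} + 0\{a,c} | (0 | 0) | (0 | 0 + a.0)) has moves -b-> p1
  p1 = a.(0 + 0)\{a,c} + 0\{a,c} | (0 | 0) | (0 | 0 + a.0) has moves -a-> p2, -a-> p3
  p2 = (0 + 0)\{a,c} has moves ·
  p3 = 0\{a,c} | (0 | 0) | 0 has moves ·
Q's transition system — 4 states:
  q0 = b.(a.(0 + 0)\{a,c} + 0\{a,c} | (0 | 0) | (0 | 0 + c.0 + a.0)) has moves -b-> q1
  q1 = a.(0 + 0)\{a,c} + 0\{a,c} | (0 | 0) | (0 | 0 + c.0 + a.0) has moves -a-> q2, -a-> q3, -c-> q3
  q2 = (0 + 0)\{a,c} has moves ·
  q3 = 0\{a,c} | (0 | 0) | 0 has moves ·
Partition-refinement fixed point:
  B0 = {p0}
  B1 = {p1}
  B2 = {p2, p3, q2, q3}
  B3 = {q0}
  B4 = {q1}
p0 ∈ B0, q0 ∈ B3 → different blocks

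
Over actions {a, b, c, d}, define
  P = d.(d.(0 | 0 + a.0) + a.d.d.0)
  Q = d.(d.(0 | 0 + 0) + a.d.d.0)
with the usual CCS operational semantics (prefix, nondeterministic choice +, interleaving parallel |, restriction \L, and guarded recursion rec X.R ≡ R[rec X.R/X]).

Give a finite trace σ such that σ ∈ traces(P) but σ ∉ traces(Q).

Reachable graph of P (6 states):
  u0 = d.(d.(0 | 0 + a.0) + a.d.d.0) ⊢ —d→ u1
  u1 = d.(0 | 0 + a.0) + a.d.d.0 ⊢ —a→ u2, —d→ u3
  u2 = d.d.0 ⊢ —d→ u4
  u3 = 0 | 0 + a.0 ⊢ —a→ u5
  u4 = d.0 ⊢ —d→ u5
  u5 = 0 ⊢ stopped
Reachable graph of Q (6 states):
  v0 = d.(d.(0 | 0 + 0) + a.d.d.0) ⊢ —d→ v1
  v1 = d.(0 | 0 + 0) + a.d.d.0 ⊢ —a→ v2, —d→ v3
  v2 = d.d.0 ⊢ —d→ v4
  v3 = 0 | 0 + 0 ⊢ stopped
  v4 = d.0 ⊢ —d→ v5
  v5 = 0 ⊢ stopped
Run σ = ⟨dda⟩ on P: start {u0}
  [1] d ⇒ {u1}
  [2] d ⇒ {u3}
  [3] a ⇒ {u5}
  P completes σ.
Run σ = ⟨dda⟩ on Q: start {v0}
  [1] d ⇒ {v1}
  [2] d ⇒ {v3}
  [3] a ⇒ ∅ (Q stuck)

dda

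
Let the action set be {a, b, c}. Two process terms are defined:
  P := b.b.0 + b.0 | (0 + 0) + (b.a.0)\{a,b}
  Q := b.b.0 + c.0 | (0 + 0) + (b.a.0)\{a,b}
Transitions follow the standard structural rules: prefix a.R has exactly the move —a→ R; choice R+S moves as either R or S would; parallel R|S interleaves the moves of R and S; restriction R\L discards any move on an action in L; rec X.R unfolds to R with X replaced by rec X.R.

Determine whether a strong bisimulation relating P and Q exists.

not bisimilar

Reachable graph of P (4 states):
  p0 = b.b.0 + b.0 | (0 + 0) + (b.a.0)\{a,b} → ··b··> p1, ··b··> p2
  p1 = 0 | (0 + 0) → ∅
  p2 = b.0 → ··b··> p3
  p3 = 0 → ∅
Reachable graph of Q (4 states):
  q0 = b.b.0 + c.0 | (0 + 0) + (b.a.0)\{a,b} → ··b··> q1, ··c··> q2
  q1 = b.0 → ··b··> q3
  q2 = 0 | (0 + 0) → ∅
  q3 = 0 → ∅
Bisimilarity quotient blocks:
  B0 = {p0}
  B1 = {p1, p3, q2, q3}
  B2 = {p2, q1}
  B3 = {q0}
p0 ∈ B0, q0 ∈ B3 → different blocks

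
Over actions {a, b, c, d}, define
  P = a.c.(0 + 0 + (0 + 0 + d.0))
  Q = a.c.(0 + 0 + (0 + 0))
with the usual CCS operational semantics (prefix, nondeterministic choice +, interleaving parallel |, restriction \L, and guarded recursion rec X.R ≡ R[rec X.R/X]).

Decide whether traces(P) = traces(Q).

P's transition system — 4 states:
  s0 = a.c.(0 + 0 + (0 + 0 + d.0)) :: -a-> s1
  s1 = c.(0 + 0 + (0 + 0 + d.0)) :: -c-> s2
  s2 = 0 + 0 + (0 + 0 + d.0) :: -d-> s3
  s3 = 0 :: ∅
Q's transition system — 3 states:
  t0 = a.c.(0 + 0 + (0 + 0)) :: -a-> t1
  t1 = c.(0 + 0 + (0 + 0)) :: -c-> t2
  t2 = 0 + 0 + (0 + 0) :: ∅
Trace ⟨acd⟩ through P, begin at {s0}:
  after a @ step 1: {s1}
  after c @ step 2: {s2}
  after d @ step 3: {s3}
  P completes σ.
Trace ⟨acd⟩ through Q, begin at {t0}:
  after a @ step 1: {t1}
  after c @ step 2: {t2}
  after d @ step 3: ∅ (Q stuck)

NO — witness ⟨acd⟩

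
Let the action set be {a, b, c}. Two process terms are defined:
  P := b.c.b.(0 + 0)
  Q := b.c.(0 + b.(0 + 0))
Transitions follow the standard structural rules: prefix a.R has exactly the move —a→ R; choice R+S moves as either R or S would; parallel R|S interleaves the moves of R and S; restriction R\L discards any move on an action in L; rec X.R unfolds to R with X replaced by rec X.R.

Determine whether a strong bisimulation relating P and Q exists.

YES

P's transition system — 4 states:
  s0 = b.c.b.(0 + 0) → =b=> s1
  s1 = c.b.(0 + 0) → =c=> s2
  s2 = b.(0 + 0) → =b=> s3
  s3 = 0 + 0 → ·
Q's transition system — 4 states:
  t0 = b.c.(0 + b.(0 + 0)) → =b=> t1
  t1 = c.(0 + b.(0 + 0)) → =c=> t2
  t2 = 0 + b.(0 + 0) → =b=> t3
  t3 = 0 + 0 → ·
Bisimilarity quotient blocks:
  B0 = {s0, t0}
  B1 = {s1, t1}
  B2 = {s2, t2}
  B3 = {s3, t3}
s0 ∈ B0, t0 ∈ B0 → same block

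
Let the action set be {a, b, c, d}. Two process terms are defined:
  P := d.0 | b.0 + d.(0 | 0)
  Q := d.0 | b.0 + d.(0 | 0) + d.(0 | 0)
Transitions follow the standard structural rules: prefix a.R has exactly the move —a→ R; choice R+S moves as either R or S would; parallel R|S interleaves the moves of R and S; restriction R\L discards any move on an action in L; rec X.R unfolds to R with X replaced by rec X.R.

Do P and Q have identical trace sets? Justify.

LTS(P): 4 reachable states
  s0 = d.0 | b.0 + d.(0 | 0) :: —b→ s1, —d→ s2, —d→ s3
  s1 = d.0 | 0 :: —d→ s2
  s2 = 0 | 0 :: stopped
  s3 = 0 | b.0 :: —b→ s2
LTS(Q): 4 reachable states
  t0 = d.0 | b.0 + d.(0 | 0) + d.(0 | 0) :: —b→ t1, —d→ t2, —d→ t3
  t1 = d.0 | 0 :: —d→ t2
  t2 = 0 | 0 :: stopped
  t3 = 0 | b.0 :: —b→ t2
Coarsest stable partition (strong bisimilarity classes):
  B0 = {s0, t0}
  B1 = {s1, t1}
  B2 = {s2, t2}
  B3 = {s3, t3}
s0 ∈ B0, t0 ∈ B0 → same block
Bisimilar ⇒ trace-equivalent.

trace-equivalent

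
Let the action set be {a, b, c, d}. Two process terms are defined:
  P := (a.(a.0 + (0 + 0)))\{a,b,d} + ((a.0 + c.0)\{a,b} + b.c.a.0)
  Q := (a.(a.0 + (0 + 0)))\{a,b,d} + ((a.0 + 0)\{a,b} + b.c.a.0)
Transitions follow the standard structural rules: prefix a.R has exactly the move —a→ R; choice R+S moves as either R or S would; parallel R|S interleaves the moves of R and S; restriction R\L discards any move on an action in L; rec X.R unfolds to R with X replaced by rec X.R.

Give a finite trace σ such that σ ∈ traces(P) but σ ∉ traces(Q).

c

Reachable graph of P (5 states):
  p0 = (a.(a.0 + (0 + 0)))\{a,b,d} + ((a.0 + c.0)\{a,b} + b.c.a.0) has moves —b→ p1, —c→ p2
  p1 = c.a.0 has moves —c→ p3
  p2 = 0\{a,b} has moves ∅
  p3 = a.0 has moves —a→ p4
  p4 = 0 has moves ∅
Reachable graph of Q (4 states):
  q0 = (a.(a.0 + (0 + 0)))\{a,b,d} + ((a.0 + 0)\{a,b} + b.c.a.0) has moves —b→ q1
  q1 = c.a.0 has moves —c→ q2
  q2 = a.0 has moves —a→ q3
  q3 = 0 has moves ∅
Trace ⟨c⟩ through P, begin at {p0}:
  step 1 (c): {p2}
  P completes σ.
Trace ⟨c⟩ through Q, begin at {q0}:
  step 1 (c): ∅ (Q stuck)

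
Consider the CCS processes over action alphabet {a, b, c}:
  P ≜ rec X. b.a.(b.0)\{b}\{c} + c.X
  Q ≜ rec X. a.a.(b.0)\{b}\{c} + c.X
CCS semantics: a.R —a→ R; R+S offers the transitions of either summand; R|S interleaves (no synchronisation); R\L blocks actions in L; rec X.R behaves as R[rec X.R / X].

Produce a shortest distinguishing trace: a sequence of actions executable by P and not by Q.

Reachable graph of P (3 states):
  u0 = rec X. b.a.(b.0)\{b}\{c} + c.X :: =b=> u1, =c=> u0
  u1 = a.(b.0)\{b}\{c} :: =a=> u2
  u2 = (b.0)\{b}\{c} :: ∅
Reachable graph of Q (3 states):
  v0 = rec X. a.a.(b.0)\{b}\{c} + c.X :: =a=> v1, =c=> v0
  v1 = a.(b.0)\{b}\{c} :: =a=> v2
  v2 = (b.0)\{b}\{c} :: ∅
Run σ = ⟨b⟩ on P: start {u0}
  step 1 (b): {u1}
  — P admits the full trace.
Run σ = ⟨b⟩ on Q: start {v0}
  step 1 (b): no successor for Q

b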